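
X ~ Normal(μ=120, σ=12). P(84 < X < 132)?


z₁=(84-120)/12=-3.0, z₂=(132-120)/12=1.0
P = Φ(1.0) - Φ(-3.0) = 0.841345 - 0.001350 = 0.839995 ≈ 0.8400

P(84 < X < 132) ≈ 0.8400


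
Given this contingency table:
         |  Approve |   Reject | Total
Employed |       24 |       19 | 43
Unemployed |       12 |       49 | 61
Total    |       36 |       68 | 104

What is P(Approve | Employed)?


P(Approve | Employed) = 24/(24+19) = 24/43

P(Approve|Employed) = 24/43 ≈ 55.81%


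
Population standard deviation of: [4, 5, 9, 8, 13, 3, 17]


Mean = 59/7
  (4-59/7)²=961/49
  (5-59/7)²=576/49
  (9-59/7)²=16/49
  (8-59/7)²=9/49
  (13-59/7)²=1024/49
  (3-59/7)²=1444/49
  (17-59/7)²=3600/49
Σ(x-μ)² = 1090/7
σ² = (1090/7)/7 = 1090/49

σ = √(1090/49) ≈ 4.7164


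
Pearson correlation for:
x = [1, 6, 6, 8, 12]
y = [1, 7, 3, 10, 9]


n=5, Σx=33, Σy=30, Σxy=249, Σx²=281, Σy²=240
r = (5×249 - 33×30)/√((5×281 - 33²)(5×240 - 30²))
= 255/√(316×300) = 255/√94800 ≈ 255/307.8961 ≈ 0.8282

r ≈ 0.8282


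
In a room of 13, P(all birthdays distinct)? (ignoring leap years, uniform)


P(all different) = Π(365-i)/365 for i=0..12
= (365/365)×(364/365)×...×(353/365)
= 0.805590

P ≈ 0.8056 ≈ 80.56%


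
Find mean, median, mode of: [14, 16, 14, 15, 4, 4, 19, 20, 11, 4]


Sorted: [4, 4, 4, 11, 14, 14, 15, 16, 19, 20]
Mean = 121/10
Median = 14
Freq: {14: 2, 16: 1, 15: 1, 4: 3, 19: 1, 20: 1, 11: 1}
Mode: [4]

Mean=121/10, Median=14, Mode=4


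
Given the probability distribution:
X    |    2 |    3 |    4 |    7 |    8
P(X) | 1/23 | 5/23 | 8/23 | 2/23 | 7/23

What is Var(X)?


E[X] = 119/23
E[X²] = 723/23
Var(X) = E[X²] - (E[X])² = 723/23 - 14161/529 = 2468/529

Var(X) = 2468/529 ≈ 4.6654


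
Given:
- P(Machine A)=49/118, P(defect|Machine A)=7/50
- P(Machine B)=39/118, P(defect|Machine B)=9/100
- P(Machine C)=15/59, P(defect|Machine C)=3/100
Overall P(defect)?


P(B) = Σ P(B|Aᵢ)×P(Aᵢ)
  7/50×49/118 = 343/5900
  9/100×39/118 = 351/11800
  3/100×15/59 = 9/1180
Sum = 1127/11800

P(defect) = 1127/11800 ≈ 9.55%


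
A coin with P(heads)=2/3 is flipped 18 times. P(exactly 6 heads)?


Binomial: P(X=6) = C(18,6)×p^6×(1-p)^12
= 18564 × 64/729 × 1/531441 = 396032/129140163

P(X=6) = 396032/129140163 ≈ 0.31%


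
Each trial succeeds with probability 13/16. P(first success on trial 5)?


Geometric: P(X=5) = (1-p)^(k-1)×p = (3/16)^4×13/16 = 1053/1048576

P(X=5) = 1053/1048576 ≈ 0.10%


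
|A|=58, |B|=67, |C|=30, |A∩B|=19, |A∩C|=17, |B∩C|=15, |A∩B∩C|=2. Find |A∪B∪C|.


|A∪B∪C| = 58+67+30-19-17-15+2 = 106

|A∪B∪C| = 106


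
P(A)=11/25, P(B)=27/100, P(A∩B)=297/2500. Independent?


P(A)×P(B) = 297/2500
P(A∩B) = 297/2500
Equal ✓ → Independent

Yes, independent


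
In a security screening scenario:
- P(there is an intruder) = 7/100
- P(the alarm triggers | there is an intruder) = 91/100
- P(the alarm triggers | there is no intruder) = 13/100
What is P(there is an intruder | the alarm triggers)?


Using Bayes' theorem:
P(A|B) = P(B|A)·P(A) / P(B)

P(the alarm triggers) = 91/100 × 7/100 + 13/100 × 93/100
= 637/10000 + 1209/10000 = 923/5000

P(there is an intruder|the alarm triggers) = (637/10000) / (923/5000) = 49/142

P(there is an intruder|the alarm triggers) = 49/142 ≈ 34.51%


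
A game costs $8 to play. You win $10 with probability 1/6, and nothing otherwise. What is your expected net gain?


E[gain] = (10-8)×1/6 + (-8)×5/6
= 1/3 - 20/3 = -19/3

Expected net gain = $-19/3 ≈ $-6.33


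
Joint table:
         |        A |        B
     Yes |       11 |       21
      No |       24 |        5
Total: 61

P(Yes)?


P(Yes) = (11+21)/61 = 32/61

P(Yes) = 32/61 ≈ 52.46%


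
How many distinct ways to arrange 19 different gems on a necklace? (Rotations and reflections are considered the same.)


Free circular arrangements: rotations and reflections both identified.
(n-1)!/2 = 18!/2 = 6402373705728000/2 = 3201186852864000

3201186852864000


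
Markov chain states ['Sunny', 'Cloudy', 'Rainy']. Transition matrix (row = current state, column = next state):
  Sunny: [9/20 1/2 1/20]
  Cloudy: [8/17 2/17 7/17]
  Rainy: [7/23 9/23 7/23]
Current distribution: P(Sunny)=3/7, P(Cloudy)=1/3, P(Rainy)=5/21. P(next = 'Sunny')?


P(next=Sunny) = Σᵢ P(now=i)×P(i→Sunny)
= 3/7×9/20 + 1/3×8/17 + 5/21×7/23
= 27/140 + 8/51 + 5/69 = 69331/164220

P = 69331/164220 ≈ 0.4222


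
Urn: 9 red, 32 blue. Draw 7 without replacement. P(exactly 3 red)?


Hypergeometric: C(9,3)×C(32,4)/C(41,7)
= 84×35960/22481940 = 50344/374699

P(X=3) = 50344/374699 ≈ 13.44%


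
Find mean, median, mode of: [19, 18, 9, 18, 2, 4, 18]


Sorted: [2, 4, 9, 18, 18, 18, 19]
Mean = 88/7
Median = 18
Freq: {19: 1, 18: 3, 9: 1, 2: 1, 4: 1}
Mode: [18]

Mean=88/7, Median=18, Mode=18


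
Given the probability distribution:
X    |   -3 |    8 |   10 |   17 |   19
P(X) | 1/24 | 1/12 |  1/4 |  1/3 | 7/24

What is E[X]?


E[X] = Σ x·P(X=x)
= (-3)×(1/24) + (8)×(1/12) + (10)×(1/4) + (17)×(1/3) + (19)×(7/24)
= 57/4

E[X] = 57/4


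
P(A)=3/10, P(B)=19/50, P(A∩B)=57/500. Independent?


P(A)×P(B) = 57/500
P(A∩B) = 57/500
Equal ✓ → Independent

Yes, independent


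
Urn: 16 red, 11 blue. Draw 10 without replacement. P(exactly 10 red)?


Hypergeometric: C(16,10)×C(11,0)/C(27,10)
= 8008×1/8436285 = 56/58995

P(X=10) = 56/58995 ≈ 0.09%


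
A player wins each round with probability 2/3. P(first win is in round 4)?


Geometric: P(X=4) = (1-p)^(k-1)×p = (1/3)^3×2/3 = 2/81

P(X=4) = 2/81 ≈ 2.47%


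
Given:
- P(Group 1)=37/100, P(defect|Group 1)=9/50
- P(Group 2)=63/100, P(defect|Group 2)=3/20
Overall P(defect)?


P(B) = Σ P(B|Aᵢ)×P(Aᵢ)
  9/50×37/100 = 333/5000
  3/20×63/100 = 189/2000
Sum = 1611/10000

P(defect) = 1611/10000 ≈ 16.11%


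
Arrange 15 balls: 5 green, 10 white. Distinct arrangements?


15!/(5!×10!) = 3003

3003


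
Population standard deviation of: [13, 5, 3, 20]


Mean = 41/4
  (13-41/4)²=121/16
  (5-41/4)²=441/16
  (3-41/4)²=841/16
  (20-41/4)²=1521/16
Σ(x-μ)² = 731/4
σ² = (731/4)/4 = 731/16

σ = √(731/16) ≈ 6.7593


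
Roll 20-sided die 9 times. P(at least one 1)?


P(no 1)^9 = (19/20)^9 = 322687697779/512000000000
P(≥1) = 1 - 322687697779/512000000000 = 189312302221/512000000000

P = 189312302221/512000000000 ≈ 36.98%


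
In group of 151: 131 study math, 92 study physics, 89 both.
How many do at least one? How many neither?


|A∪B| = 131+92-89 = 134
Neither = 151-134 = 17

At least one: 134; Neither: 17


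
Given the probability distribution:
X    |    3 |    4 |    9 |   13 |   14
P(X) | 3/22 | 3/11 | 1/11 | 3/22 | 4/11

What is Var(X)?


E[X] = 101/11
E[X²] = 1180/11
Var(X) = E[X²] - (E[X])² = 1180/11 - 10201/121 = 2779/121

Var(X) = 2779/121 ≈ 22.9669


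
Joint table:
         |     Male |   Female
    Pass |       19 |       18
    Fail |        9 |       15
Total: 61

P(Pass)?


P(Pass) = (19+18)/61 = 37/61

P(Pass) = 37/61 ≈ 60.66%


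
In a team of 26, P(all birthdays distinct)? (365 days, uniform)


P(all different) = Π(365-i)/365 for i=0..25
= (365/365)×(364/365)×...×(340/365)
= 0.401759

P ≈ 0.4018 ≈ 40.18%


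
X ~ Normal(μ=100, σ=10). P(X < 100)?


z = (100-100)/10 = 0.0
P(Z < 0.0) = 0.5000

P(X < 100) ≈ 0.5000


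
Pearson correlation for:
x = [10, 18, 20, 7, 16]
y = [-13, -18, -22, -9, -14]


n=5, Σx=71, Σy=-76, Σxy=-1181, Σx²=1129, Σy²=1254
r = (5×(-1181) - 71×(-76))/√((5×1129 - 71²)(5×1254 - (-76)²))
= -509/√(604×494) = -509/√298376 ≈ -509/546.2380 ≈ -0.9318

r ≈ -0.9318


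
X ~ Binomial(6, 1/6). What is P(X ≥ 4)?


P(X ≥ 4) = Σ P(X=i) for i=4..6
P(X=4) = 125/15552
P(X=5) = 5/7776
P(X=6) = 1/46656
Sum = 203/23328

P(X ≥ 4) = 203/23328 ≈ 0.87%


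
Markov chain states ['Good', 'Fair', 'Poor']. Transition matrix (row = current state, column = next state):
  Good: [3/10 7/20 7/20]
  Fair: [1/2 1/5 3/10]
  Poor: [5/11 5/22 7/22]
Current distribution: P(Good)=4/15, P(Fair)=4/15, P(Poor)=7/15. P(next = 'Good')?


P(next=Good) = Σᵢ P(now=i)×P(i→Good)
= 4/15×3/10 + 4/15×1/2 + 7/15×5/11
= 2/25 + 2/15 + 7/33 = 117/275

P = 117/275 ≈ 0.4255


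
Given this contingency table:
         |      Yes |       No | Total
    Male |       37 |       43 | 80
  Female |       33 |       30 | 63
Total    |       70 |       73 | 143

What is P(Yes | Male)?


P(Yes | Male) = 37/(37+43) = 37/80

P(Yes|Male) = 37/80 ≈ 46.25%


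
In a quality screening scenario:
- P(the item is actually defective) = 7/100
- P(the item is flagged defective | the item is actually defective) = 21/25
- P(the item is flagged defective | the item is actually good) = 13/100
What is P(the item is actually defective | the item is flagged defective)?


Using Bayes' theorem:
P(A|B) = P(B|A)·P(A) / P(B)

P(the item is flagged defective) = 21/25 × 7/100 + 13/100 × 93/100
= 147/2500 + 1209/10000 = 1797/10000

P(the item is actually defective|the item is flagged defective) = (147/2500) / (1797/10000) = 196/599

P(the item is actually defective|the item is flagged defective) = 196/599 ≈ 32.72%


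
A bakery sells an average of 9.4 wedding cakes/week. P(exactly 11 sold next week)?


Poisson(λ=9.4): P(X=11) = e^(-λ)×λ^k/k!
= e^(-9.4) × 9.4^11 / 11!
≈ 8.272406556e-05 × 50629820724.9 / 39916800 ≈ 0.104926

P(X=11) ≈ 0.104926 ≈ 10.49%


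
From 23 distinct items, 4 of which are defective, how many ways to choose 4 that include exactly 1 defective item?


Choose 1 of the 4 defective items and 3 of the other 19 items:
C(4,1)×C(19,3) = 4×969 = 3876

3876


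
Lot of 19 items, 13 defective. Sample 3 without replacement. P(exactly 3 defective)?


Hypergeometric: C(13,3)×C(6,0)/C(19,3)
= 286×1/969 = 286/969

P(X=3) = 286/969 ≈ 29.51%


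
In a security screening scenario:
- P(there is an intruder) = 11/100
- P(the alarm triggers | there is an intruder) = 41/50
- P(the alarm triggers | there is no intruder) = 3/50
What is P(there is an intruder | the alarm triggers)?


Using Bayes' theorem:
P(A|B) = P(B|A)·P(A) / P(B)

P(the alarm triggers) = 41/50 × 11/100 + 3/50 × 89/100
= 451/5000 + 267/5000 = 359/2500

P(there is an intruder|the alarm triggers) = (451/5000) / (359/2500) = 451/718

P(there is an intruder|the alarm triggers) = 451/718 ≈ 62.81%


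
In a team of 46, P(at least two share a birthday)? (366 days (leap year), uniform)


P(all different) = Π(366-i)/366 for i=0..45
= 0.052187
P(match) = 1 - 0.052187 = 0.947813

P ≈ 0.9478 ≈ 94.78%


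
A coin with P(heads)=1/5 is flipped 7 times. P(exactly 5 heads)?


Binomial: P(X=5) = C(7,5)×p^5×(1-p)^2
= 21 × 1/3125 × 16/25 = 336/78125

P(X=5) = 336/78125 ≈ 0.43%


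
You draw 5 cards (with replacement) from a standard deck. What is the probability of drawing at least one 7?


P(not a 7) = 48/52 = 12/13
P(none in 5 draws) = (12/13)^5 = 248832/371293
P(≥1 7) = 1 - 248832/371293 = 122461/371293

P = 122461/371293 ≈ 32.98%


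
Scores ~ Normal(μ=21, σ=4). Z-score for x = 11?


z = (x - μ)/σ = (11 - 21)/4 = -2.5

z = -2.5


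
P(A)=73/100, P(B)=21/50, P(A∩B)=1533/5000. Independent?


P(A)×P(B) = 1533/5000
P(A∩B) = 1533/5000
Equal ✓ → Independent

Yes, independent


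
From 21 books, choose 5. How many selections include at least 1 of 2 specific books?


Complement: C(21,5) - C(19,5) = 20349 - 11628 = 8721

8721


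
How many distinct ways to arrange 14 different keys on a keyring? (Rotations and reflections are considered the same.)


Free circular arrangements: rotations and reflections both identified.
(n-1)!/2 = 13!/2 = 6227020800/2 = 3113510400

3113510400


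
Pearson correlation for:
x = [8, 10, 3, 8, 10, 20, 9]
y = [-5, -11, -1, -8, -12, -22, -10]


n=7, Σx=68, Σy=-69, Σxy=-867, Σx²=818, Σy²=939
r = (7×(-867) - 68×(-69))/√((7×818 - 68²)(7×939 - (-69)²))
= -1377/√(1102×1812) = -1377/√1996824 ≈ -1377/1413.0902 ≈ -0.9745

r ≈ -0.9745


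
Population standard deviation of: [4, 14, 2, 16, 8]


Mean = 44/5
  (4-44/5)²=576/25
  (14-44/5)²=676/25
  (2-44/5)²=1156/25
  (16-44/5)²=1296/25
  (8-44/5)²=16/25
Σ(x-μ)² = 744/5
σ² = (744/5)/5 = 744/25

σ = √(744/25) ≈ 5.4553


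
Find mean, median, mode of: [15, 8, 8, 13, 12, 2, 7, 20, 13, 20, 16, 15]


Sorted: [2, 7, 8, 8, 12, 13, 13, 15, 15, 16, 20, 20]
Mean = 149/12
Median = 13
Freq: {15: 2, 8: 2, 13: 2, 12: 1, 2: 1, 7: 1, 20: 2, 16: 1}
Mode: [8, 13, 15, 20]

Mean=149/12, Median=13, Mode=[8, 13, 15, 20]


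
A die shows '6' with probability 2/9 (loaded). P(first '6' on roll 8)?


Geometric: P(X=8) = (1-p)^(k-1)×p = (7/9)^7×2/9 = 1647086/43046721

P(X=8) = 1647086/43046721 ≈ 3.83%


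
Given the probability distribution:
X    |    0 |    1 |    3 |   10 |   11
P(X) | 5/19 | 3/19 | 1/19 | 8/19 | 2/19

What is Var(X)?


E[X] = 108/19
E[X²] = 1054/19
Var(X) = E[X²] - (E[X])² = 1054/19 - 11664/361 = 8362/361

Var(X) = 8362/361 ≈ 23.1634


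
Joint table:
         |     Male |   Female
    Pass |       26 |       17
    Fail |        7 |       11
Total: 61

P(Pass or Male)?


P(Pass∨Male) = P(Pass) + P(Male) - P(Pass∧Male)
= (43 + 33 - 26)/61 = 50/61

P = 50/61 ≈ 81.97%


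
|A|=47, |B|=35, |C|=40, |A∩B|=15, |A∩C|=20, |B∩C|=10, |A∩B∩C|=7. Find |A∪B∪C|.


|A∪B∪C| = 47+35+40-15-20-10+7 = 84

|A∪B∪C| = 84


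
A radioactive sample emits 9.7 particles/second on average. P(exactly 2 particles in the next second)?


Poisson(λ=9.7): P(X=2) = e^(-λ)×λ^k/k!
= e^(-9.7) × 9.7^2 / 2!
≈ 6.128349505e-05 × 94.09 / 2 ≈ 0.002883

P(X=2) ≈ 0.002883 ≈ 0.29%


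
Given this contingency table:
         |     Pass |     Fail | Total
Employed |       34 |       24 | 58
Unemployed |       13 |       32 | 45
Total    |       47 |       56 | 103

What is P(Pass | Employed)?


P(Pass | Employed) = 34/(34+24) = 34/58 = 17/29

P(Pass|Employed) = 17/29 ≈ 58.62%


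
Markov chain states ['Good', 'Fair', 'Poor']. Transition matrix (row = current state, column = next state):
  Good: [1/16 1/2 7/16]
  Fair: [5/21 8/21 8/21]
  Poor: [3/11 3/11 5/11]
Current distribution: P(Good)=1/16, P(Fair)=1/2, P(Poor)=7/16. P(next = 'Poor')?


P(next=Poor) = Σᵢ P(now=i)×P(i→Poor)
= 1/16×7/16 + 1/2×8/21 + 7/16×5/11
= 7/256 + 4/21 + 35/176 = 24641/59136

P = 24641/59136 ≈ 0.4167


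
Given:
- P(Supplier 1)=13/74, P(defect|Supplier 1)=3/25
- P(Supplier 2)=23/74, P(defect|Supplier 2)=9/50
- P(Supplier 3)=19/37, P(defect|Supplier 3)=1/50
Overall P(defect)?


P(B) = Σ P(B|Aᵢ)×P(Aᵢ)
  3/25×13/74 = 39/1850
  9/50×23/74 = 207/3700
  1/50×19/37 = 19/1850
Sum = 323/3700

P(defect) = 323/3700 ≈ 8.73%


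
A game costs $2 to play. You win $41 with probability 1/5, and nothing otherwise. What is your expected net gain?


E[gain] = (41-2)×1/5 + (-2)×4/5
= 39/5 - 8/5 = 31/5

Expected net gain = $31/5 ≈ $6.20


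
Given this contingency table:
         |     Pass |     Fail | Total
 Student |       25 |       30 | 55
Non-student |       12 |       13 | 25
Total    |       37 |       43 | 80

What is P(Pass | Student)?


P(Pass | Student) = 25/(25+30) = 25/55 = 5/11

P(Pass|Student) = 5/11 ≈ 45.45%


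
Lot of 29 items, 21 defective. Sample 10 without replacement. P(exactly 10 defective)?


Hypergeometric: C(21,10)×C(8,0)/C(29,10)
= 352716×1/20030010 = 646/36685

P(X=10) = 646/36685 ≈ 1.76%


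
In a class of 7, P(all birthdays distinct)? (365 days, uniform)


P(all different) = Π(365-i)/365 for i=0..6
= (365/365)×(364/365)×...×(359/365)
= 0.943764

P ≈ 0.9438 ≈ 94.38%


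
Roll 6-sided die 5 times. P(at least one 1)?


P(no 1)^5 = (5/6)^5 = 3125/7776
P(≥1) = 1 - 3125/7776 = 4651/7776

P = 4651/7776 ≈ 59.81%


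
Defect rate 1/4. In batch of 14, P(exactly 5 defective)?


Binomial: P(X=5) = C(14,5)×p^5×(1-p)^9
= 2002 × 1/1024 × 19683/262144 = 19702683/134217728

P(X=5) = 19702683/134217728 ≈ 14.68%


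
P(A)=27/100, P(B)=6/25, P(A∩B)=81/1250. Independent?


P(A)×P(B) = 81/1250
P(A∩B) = 81/1250
Equal ✓ → Independent

Yes, independent


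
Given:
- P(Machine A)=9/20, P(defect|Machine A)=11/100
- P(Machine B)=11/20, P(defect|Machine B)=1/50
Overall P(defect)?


P(B) = Σ P(B|Aᵢ)×P(Aᵢ)
  11/100×9/20 = 99/2000
  1/50×11/20 = 11/1000
Sum = 121/2000

P(defect) = 121/2000 ≈ 6.05%


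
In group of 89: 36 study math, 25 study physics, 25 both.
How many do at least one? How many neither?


|A∪B| = 36+25-25 = 36
Neither = 89-36 = 53

At least one: 36; Neither: 53


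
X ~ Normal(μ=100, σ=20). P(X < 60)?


z = (60-100)/20 = -2.0
P(Z < -2.0) = 0.0228

P(X < 60) ≈ 0.0228


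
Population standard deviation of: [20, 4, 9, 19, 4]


Mean = 56/5
  (20-56/5)²=1936/25
  (4-56/5)²=1296/25
  (9-56/5)²=121/25
  (19-56/5)²=1521/25
  (4-56/5)²=1296/25
Σ(x-μ)² = 1234/5
σ² = (1234/5)/5 = 1234/25

σ = √(1234/25) ≈ 7.0257


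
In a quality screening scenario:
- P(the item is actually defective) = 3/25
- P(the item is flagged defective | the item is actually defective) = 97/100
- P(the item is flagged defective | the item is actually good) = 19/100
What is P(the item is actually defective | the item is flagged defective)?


Using Bayes' theorem:
P(A|B) = P(B|A)·P(A) / P(B)

P(the item is flagged defective) = 97/100 × 3/25 + 19/100 × 22/25
= 291/2500 + 209/1250 = 709/2500

P(the item is actually defective|the item is flagged defective) = (291/2500) / (709/2500) = 291/709

P(the item is actually defective|the item is flagged defective) = 291/709 ≈ 41.04%


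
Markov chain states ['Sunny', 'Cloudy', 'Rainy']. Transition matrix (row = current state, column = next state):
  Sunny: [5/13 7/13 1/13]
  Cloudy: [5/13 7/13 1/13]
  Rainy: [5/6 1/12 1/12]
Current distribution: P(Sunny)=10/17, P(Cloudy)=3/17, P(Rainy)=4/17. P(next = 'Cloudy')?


P(next=Cloudy) = Σᵢ P(now=i)×P(i→Cloudy)
= 10/17×7/13 + 3/17×7/13 + 4/17×1/12
= 70/221 + 21/221 + 1/51 = 22/51

P = 22/51 ≈ 0.4314


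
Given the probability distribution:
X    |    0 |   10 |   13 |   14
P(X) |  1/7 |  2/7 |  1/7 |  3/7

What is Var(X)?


E[X] = 75/7
E[X²] = 957/7
Var(X) = E[X²] - (E[X])² = 957/7 - 5625/49 = 1074/49

Var(X) = 1074/49 ≈ 21.9184


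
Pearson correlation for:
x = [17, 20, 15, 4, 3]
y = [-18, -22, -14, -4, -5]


n=5, Σx=59, Σy=-63, Σxy=-987, Σx²=939, Σy²=1045
r = (5×(-987) - 59×(-63))/√((5×939 - 59²)(5×1045 - (-63)²))
= -1218/√(1214×1256) = -1218/√1524784 ≈ -1218/1234.8214 ≈ -0.9864

r ≈ -0.9864


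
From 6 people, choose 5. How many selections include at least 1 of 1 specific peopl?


Complement: C(6,5) - C(5,5) = 6 - 1 = 5

5


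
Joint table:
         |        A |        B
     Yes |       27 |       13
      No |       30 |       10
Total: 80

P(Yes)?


P(Yes) = (27+13)/80 = 40/80 = 1/2

P(Yes) = 1/2 ≈ 50.00%


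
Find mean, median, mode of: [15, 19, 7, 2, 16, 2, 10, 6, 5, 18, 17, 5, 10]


Sorted: [2, 2, 5, 5, 6, 7, 10, 10, 15, 16, 17, 18, 19]
Mean = 132/13
Median = 10
Freq: {15: 1, 19: 1, 7: 1, 2: 2, 16: 1, 10: 2, 6: 1, 5: 2, 18: 1, 17: 1}
Mode: [2, 5, 10]

Mean=132/13, Median=10, Mode=[2, 5, 10]


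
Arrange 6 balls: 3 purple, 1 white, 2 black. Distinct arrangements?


6!/(3!×1!×2!) = 60

60


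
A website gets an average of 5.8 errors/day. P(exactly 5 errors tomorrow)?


Poisson(λ=5.8): P(X=5) = e^(-λ)×λ^k/k!
= e^(-5.8) × 5.8^5 / 5!
≈ 0.003027554745 × 6563.56768 / 120 ≈ 0.165596

P(X=5) ≈ 0.165596 ≈ 16.56%


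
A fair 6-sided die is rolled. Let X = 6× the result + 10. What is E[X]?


E[die] = (1+6)/2 = 7/2
E[X] = 6×7/2 + 10 = 31

E[X] = 31


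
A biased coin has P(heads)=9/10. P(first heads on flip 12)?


Geometric: P(X=12) = (1-p)^(k-1)×p = (1/10)^11×9/10 = 9/1000000000000

P(X=12) = 9/1000000000000 ≈ 0.00%


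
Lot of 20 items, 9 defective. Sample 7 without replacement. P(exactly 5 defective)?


Hypergeometric: C(9,5)×C(11,2)/C(20,7)
= 126×55/77520 = 231/2584

P(X=5) = 231/2584 ≈ 8.94%


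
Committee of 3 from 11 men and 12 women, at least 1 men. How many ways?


Count by #men:
  1M,2W: C(11,1)×C(12,2)=726
  2M,1W: C(11,2)×C(12,1)=660
  3M,0W: C(11,3)×C(12,0)=165
Total = 1551

1551


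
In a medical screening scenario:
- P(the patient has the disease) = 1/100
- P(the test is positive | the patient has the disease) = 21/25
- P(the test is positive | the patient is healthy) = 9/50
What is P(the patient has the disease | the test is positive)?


Using Bayes' theorem:
P(A|B) = P(B|A)·P(A) / P(B)

P(the test is positive) = 21/25 × 1/100 + 9/50 × 99/100
= 21/2500 + 891/5000 = 933/5000

P(the patient has the disease|the test is positive) = (21/2500) / (933/5000) = 14/311

P(the patient has the disease|the test is positive) = 14/311 ≈ 4.50%


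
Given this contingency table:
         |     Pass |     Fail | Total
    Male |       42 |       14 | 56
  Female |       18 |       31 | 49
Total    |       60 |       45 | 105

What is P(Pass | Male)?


P(Pass | Male) = 42/(42+14) = 42/56 = 3/4

P(Pass|Male) = 3/4 ≈ 75.00%


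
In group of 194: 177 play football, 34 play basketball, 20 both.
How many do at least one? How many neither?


|A∪B| = 177+34-20 = 191
Neither = 194-191 = 3

At least one: 191; Neither: 3


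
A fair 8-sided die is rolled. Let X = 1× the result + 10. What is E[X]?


E[die] = (1+8)/2 = 9/2
E[X] = 1×9/2 + 10 = 29/2

E[X] = 29/2


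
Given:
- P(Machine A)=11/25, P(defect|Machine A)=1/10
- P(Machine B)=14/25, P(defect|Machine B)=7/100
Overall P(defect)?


P(B) = Σ P(B|Aᵢ)×P(Aᵢ)
  1/10×11/25 = 11/250
  7/100×14/25 = 49/1250
Sum = 52/625

P(defect) = 52/625 ≈ 8.32%


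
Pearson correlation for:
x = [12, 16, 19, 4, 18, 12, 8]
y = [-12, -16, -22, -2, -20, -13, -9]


n=7, Σx=89, Σy=-94, Σxy=-1414, Σx²=1309, Σy²=1538
r = (7×(-1414) - 89×(-94))/√((7×1309 - 89²)(7×1538 - (-94)²))
= -1532/√(1242×1930) = -1532/√2397060 ≈ -1532/1548.2442 ≈ -0.9895

r ≈ -0.9895


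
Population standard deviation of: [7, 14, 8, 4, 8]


Mean = 41/5
  (7-41/5)²=36/25
  (14-41/5)²=841/25
  (8-41/5)²=1/25
  (4-41/5)²=441/25
  (8-41/5)²=1/25
Σ(x-μ)² = 264/5
σ² = (264/5)/5 = 264/25

σ = √(264/25) ≈ 3.2496


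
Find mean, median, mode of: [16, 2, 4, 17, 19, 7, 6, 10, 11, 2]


Sorted: [2, 2, 4, 6, 7, 10, 11, 16, 17, 19]
Mean = 94/10 = 47/5
Median = 17/2
Freq: {16: 1, 2: 2, 4: 1, 17: 1, 19: 1, 7: 1, 6: 1, 10: 1, 11: 1}
Mode: [2]

Mean=47/5, Median=17/2, Mode=2


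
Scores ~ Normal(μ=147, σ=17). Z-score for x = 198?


z = (x - μ)/σ = (198 - 147)/17 = 3.0

z = 3.0


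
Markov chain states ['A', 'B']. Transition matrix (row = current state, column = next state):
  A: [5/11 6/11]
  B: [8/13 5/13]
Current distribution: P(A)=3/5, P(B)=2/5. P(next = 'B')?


P(next=B) = Σᵢ P(now=i)×P(i→B)
= 3/5×6/11 + 2/5×5/13
= 18/55 + 2/13 = 344/715

P = 344/715 ≈ 0.4811


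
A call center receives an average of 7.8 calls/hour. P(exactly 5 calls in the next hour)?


Poisson(λ=7.8): P(X=5) = e^(-λ)×λ^k/k!
= e^(-7.8) × 7.8^5 / 5!
≈ 0.000409734979 × 28871.74368 / 120 ≈ 0.098581

P(X=5) ≈ 0.098581 ≈ 9.86%


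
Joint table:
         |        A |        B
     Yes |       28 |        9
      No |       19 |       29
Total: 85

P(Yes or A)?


P(Yes∨A) = P(Yes) + P(A) - P(Yes∧A)
= (37 + 47 - 28)/85 = 56/85

P = 56/85 ≈ 65.88%


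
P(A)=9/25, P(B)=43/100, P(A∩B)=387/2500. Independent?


P(A)×P(B) = 387/2500
P(A∩B) = 387/2500
Equal ✓ → Independent

Yes, independent


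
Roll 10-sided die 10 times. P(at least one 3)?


P(no 3)^10 = (9/10)^10 = 3486784401/10000000000
P(≥1) = 1 - 3486784401/10000000000 = 6513215599/10000000000

P = 6513215599/10000000000 ≈ 65.13%


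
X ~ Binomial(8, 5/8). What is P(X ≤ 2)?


P(X ≤ 2) = Σ P(X=i) for i=0..2
P(X=0) = 6561/16777216
P(X=1) = 10935/2097152
P(X=2) = 127575/4194304
Sum = 604341/16777216

P(X ≤ 2) = 604341/16777216 ≈ 3.60%


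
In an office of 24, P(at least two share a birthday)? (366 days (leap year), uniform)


P(all different) = Π(366-i)/366 for i=0..23
= 0.462654
P(match) = 1 - 0.462654 = 0.537346

P ≈ 0.5373 ≈ 53.73%


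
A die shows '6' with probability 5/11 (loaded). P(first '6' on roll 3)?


Geometric: P(X=3) = (1-p)^(k-1)×p = (6/11)^2×5/11 = 180/1331

P(X=3) = 180/1331 ≈ 13.52%


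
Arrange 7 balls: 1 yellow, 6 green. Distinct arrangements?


7!/(1!×6!) = 7

7


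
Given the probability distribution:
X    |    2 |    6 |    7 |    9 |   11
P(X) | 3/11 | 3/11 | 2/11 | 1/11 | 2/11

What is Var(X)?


E[X] = 69/11
E[X²] = 541/11
Var(X) = E[X²] - (E[X])² = 541/11 - 4761/121 = 1190/121

Var(X) = 1190/121 ≈ 9.8347


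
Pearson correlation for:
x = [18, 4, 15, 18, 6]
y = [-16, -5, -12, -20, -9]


n=5, Σx=61, Σy=-62, Σxy=-902, Σx²=925, Σy²=906
r = (5×(-902) - 61×(-62))/√((5×925 - 61²)(5×906 - (-62)²))
= -728/√(904×686) = -728/√620144 ≈ -728/787.4922 ≈ -0.9245

r ≈ -0.9245


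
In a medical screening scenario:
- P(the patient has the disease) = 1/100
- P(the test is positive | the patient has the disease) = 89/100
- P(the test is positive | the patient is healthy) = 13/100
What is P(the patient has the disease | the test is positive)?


Using Bayes' theorem:
P(A|B) = P(B|A)·P(A) / P(B)

P(the test is positive) = 89/100 × 1/100 + 13/100 × 99/100
= 89/10000 + 1287/10000 = 86/625

P(the patient has the disease|the test is positive) = (89/10000) / (86/625) = 89/1376

P(the patient has the disease|the test is positive) = 89/1376 ≈ 6.47%


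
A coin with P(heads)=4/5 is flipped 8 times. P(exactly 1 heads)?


Binomial: P(X=1) = C(8,1)×p^1×(1-p)^7
= 8 × 4/5 × 1/78125 = 32/390625

P(X=1) = 32/390625 ≈ 0.01%


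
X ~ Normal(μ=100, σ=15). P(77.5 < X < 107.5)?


z₁=(77.5-100)/15=-1.5, z₂=(107.5-100)/15=0.5
P = Φ(0.5) - Φ(-1.5) = 0.691462 - 0.066807 = 0.624655 ≈ 0.6247

P(77.5 < X < 107.5) ≈ 0.6247


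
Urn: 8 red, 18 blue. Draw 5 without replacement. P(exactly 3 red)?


Hypergeometric: C(8,3)×C(18,2)/C(26,5)
= 56×153/65780 = 2142/16445

P(X=3) = 2142/16445 ≈ 13.03%


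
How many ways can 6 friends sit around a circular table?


Circular arrangements of 6 distinct objects: fix one position to break rotational symmetry.
(n-1)! = 5! = 120

120


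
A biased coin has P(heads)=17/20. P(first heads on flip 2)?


Geometric: P(X=2) = (1-p)^(k-1)×p = (3/20)^1×17/20 = 51/400

P(X=2) = 51/400 ≈ 12.75%


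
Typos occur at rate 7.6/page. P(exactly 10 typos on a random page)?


Poisson(λ=7.6): P(X=10) = e^(-λ)×λ^k/k!
= e^(-7.6) × 7.6^10 / 10!
≈ 0.0005004514334 × 642888893.234 / 3628800 ≈ 0.088661

P(X=10) ≈ 0.088661 ≈ 8.87%


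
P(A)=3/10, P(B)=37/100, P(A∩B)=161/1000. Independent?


P(A)×P(B) = 111/1000
P(A∩B) = 161/1000
Not equal → NOT independent

No, not independent


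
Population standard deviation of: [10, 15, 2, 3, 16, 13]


Mean = 59/6
  (10-59/6)²=1/36
  (15-59/6)²=961/36
  (2-59/6)²=2209/36
  (3-59/6)²=1681/36
  (16-59/6)²=1369/36
  (13-59/6)²=361/36
Σ(x-μ)² = 1097/6
σ² = (1097/6)/6 = 1097/36

σ = √(1097/36) ≈ 5.5202


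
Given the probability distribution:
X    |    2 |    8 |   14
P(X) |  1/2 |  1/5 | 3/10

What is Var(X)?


E[X] = 34/5
E[X²] = 368/5
Var(X) = E[X²] - (E[X])² = 368/5 - 1156/25 = 684/25

Var(X) = 684/25 ≈ 27.3600


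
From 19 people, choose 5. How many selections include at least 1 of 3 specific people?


Complement: C(19,5) - C(16,5) = 11628 - 4368 = 7260

7260


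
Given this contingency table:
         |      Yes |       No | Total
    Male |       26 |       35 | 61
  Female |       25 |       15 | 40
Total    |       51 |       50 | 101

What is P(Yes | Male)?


P(Yes | Male) = 26/(26+35) = 26/61

P(Yes|Male) = 26/61 ≈ 42.62%


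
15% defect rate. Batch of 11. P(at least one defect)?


P(all good) = (17/20)^11 = 34271896307633/204800000000000
P(≥1 defect) = 170528103692367/204800000000000

P = 170528103692367/204800000000000 ≈ 83.27%


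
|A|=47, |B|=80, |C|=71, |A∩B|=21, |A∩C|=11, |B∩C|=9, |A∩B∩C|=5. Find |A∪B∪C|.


|A∪B∪C| = 47+80+71-21-11-9+5 = 162

|A∪B∪C| = 162


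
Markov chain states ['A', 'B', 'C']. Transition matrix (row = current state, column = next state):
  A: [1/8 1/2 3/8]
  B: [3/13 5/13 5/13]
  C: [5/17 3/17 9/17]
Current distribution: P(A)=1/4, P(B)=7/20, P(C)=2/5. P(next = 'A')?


P(next=A) = Σᵢ P(now=i)×P(i→A)
= 1/4×1/8 + 7/20×3/13 + 2/5×5/17
= 1/32 + 21/260 + 2/17 = 8121/35360

P = 8121/35360 ≈ 0.2297


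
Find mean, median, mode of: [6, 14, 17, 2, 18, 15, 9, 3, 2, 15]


Sorted: [2, 2, 3, 6, 9, 14, 15, 15, 17, 18]
Mean = 101/10
Median = 23/2
Freq: {6: 1, 14: 1, 17: 1, 2: 2, 18: 1, 15: 2, 9: 1, 3: 1}
Mode: [2, 15]

Mean=101/10, Median=23/2, Mode=[2, 15]


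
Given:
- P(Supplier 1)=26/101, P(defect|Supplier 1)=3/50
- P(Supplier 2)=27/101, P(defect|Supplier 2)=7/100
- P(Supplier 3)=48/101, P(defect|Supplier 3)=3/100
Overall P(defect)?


P(B) = Σ P(B|Aᵢ)×P(Aᵢ)
  3/50×26/101 = 39/2525
  7/100×27/101 = 189/10100
  3/100×48/101 = 36/2525
Sum = 489/10100

P(defect) = 489/10100 ≈ 4.84%


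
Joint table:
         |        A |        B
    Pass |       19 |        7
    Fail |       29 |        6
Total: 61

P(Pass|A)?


P(Pass|A) = 19/(19+29) = 19/48

P = 19/48 ≈ 39.58%


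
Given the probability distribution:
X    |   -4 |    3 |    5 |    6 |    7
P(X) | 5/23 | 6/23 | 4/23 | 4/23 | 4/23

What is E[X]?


E[X] = Σ x·P(X=x)
= (-4)×(5/23) + (3)×(6/23) + (5)×(4/23) + (6)×(4/23) + (7)×(4/23)
= 70/23

E[X] = 70/23


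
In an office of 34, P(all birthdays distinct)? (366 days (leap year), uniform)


P(all different) = Π(366-i)/366 for i=0..33
= (366/366)×(365/366)×...×(333/366)
= 0.205601

P ≈ 0.2056 ≈ 20.56%


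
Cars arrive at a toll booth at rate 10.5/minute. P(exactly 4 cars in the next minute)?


Poisson(λ=10.5): P(X=4) = e^(-λ)×λ^k/k!
= e^(-10.5) × 10.5^4 / 4!
≈ 2.753644935e-05 × 12155.0625 / 24 ≈ 0.013946

P(X=4) ≈ 0.013946 ≈ 1.39%


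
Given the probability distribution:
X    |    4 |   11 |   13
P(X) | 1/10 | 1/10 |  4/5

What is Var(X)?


E[X] = 119/10
E[X²] = 1489/10
Var(X) = E[X²] - (E[X])² = 1489/10 - 14161/100 = 729/100

Var(X) = 729/100 ≈ 7.2900


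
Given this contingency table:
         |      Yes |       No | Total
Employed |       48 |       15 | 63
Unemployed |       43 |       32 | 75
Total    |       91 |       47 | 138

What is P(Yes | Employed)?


P(Yes | Employed) = 48/(48+15) = 48/63 = 16/21

P(Yes|Employed) = 16/21 ≈ 76.19%


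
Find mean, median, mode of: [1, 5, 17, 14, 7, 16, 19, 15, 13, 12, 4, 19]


Sorted: [1, 4, 5, 7, 12, 13, 14, 15, 16, 17, 19, 19]
Mean = 142/12 = 71/6
Median = 27/2
Freq: {1: 1, 5: 1, 17: 1, 14: 1, 7: 1, 16: 1, 19: 2, 15: 1, 13: 1, 12: 1, 4: 1}
Mode: [19]

Mean=71/6, Median=27/2, Mode=19


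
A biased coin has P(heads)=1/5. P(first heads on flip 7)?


Geometric: P(X=7) = (1-p)^(k-1)×p = (4/5)^6×1/5 = 4096/78125

P(X=7) = 4096/78125 ≈ 5.24%


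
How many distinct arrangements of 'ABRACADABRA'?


Letters: 11, freq: {'A': 5, 'B': 2, 'R': 2, 'C': 1, 'D': 1}
11!/(5!×2!×2!×1!×1!) = 39916800/480 = 83160

83160


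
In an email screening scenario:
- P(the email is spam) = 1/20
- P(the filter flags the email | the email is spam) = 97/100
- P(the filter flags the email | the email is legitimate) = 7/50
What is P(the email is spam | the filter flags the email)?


Using Bayes' theorem:
P(A|B) = P(B|A)·P(A) / P(B)

P(the filter flags the email) = 97/100 × 1/20 + 7/50 × 19/20
= 97/2000 + 133/1000 = 363/2000

P(the email is spam|the filter flags the email) = (97/2000) / (363/2000) = 97/363

P(the email is spam|the filter flags the email) = 97/363 ≈ 26.72%


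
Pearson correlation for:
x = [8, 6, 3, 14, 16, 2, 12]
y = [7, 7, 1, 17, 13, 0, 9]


n=7, Σx=61, Σy=54, Σxy=655, Σx²=709, Σy²=638
r = (7×655 - 61×54)/√((7×709 - 61²)(7×638 - 54²))
= 1291/√(1242×1550) = 1291/√1925100 ≈ 1291/1387.4797 ≈ 0.9305

r ≈ 0.9305


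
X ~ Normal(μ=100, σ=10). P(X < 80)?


z = (80-100)/10 = -2.0
P(Z < -2.0) = 0.0228

P(X < 80) ≈ 0.0228


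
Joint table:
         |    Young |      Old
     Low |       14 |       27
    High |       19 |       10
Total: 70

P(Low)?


P(Low) = (14+27)/70 = 41/70

P(Low) = 41/70 ≈ 58.57%


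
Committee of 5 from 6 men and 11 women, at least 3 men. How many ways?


Count by #men:
  3M,2W: C(6,3)×C(11,2)=1100
  4M,1W: C(6,4)×C(11,1)=165
  5M,0W: C(6,5)×C(11,0)=6
Total = 1271

1271


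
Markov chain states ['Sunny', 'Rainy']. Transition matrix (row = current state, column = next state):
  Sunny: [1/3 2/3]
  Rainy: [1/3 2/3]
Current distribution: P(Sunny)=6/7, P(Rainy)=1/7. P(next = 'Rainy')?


P(next=Rainy) = Σᵢ P(now=i)×P(i→Rainy)
= 6/7×2/3 + 1/7×2/3
= 4/7 + 2/21 = 2/3

P = 2/3 ≈ 0.6667


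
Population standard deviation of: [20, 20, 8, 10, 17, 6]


Mean = 81/6 = 27/2
  (20-27/2)²=169/4
  (20-27/2)²=169/4
  (8-27/2)²=121/4
  (10-27/2)²=49/4
  (17-27/2)²=49/4
  (6-27/2)²=225/4
Σ(x-μ)² = 391/2
σ² = (391/2)/6 = 391/12

σ = √(391/12) ≈ 5.7082


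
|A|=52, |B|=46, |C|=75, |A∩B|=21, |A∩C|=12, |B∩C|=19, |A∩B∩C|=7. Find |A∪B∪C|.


|A∪B∪C| = 52+46+75-21-12-19+7 = 128

|A∪B∪C| = 128


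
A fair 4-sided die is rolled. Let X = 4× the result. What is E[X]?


E[die] = (1+4)/2 = 5/2
E[X] = 4 × 5/2 = 10

E[X] = 10


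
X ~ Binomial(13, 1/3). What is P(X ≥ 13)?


P(X ≥ 13) = Σ P(X=i) for i=13..13
P(X=13) = 1/1594323
Sum = 1/1594323

P(X ≥ 13) = 1/1594323 ≈ 0.00%


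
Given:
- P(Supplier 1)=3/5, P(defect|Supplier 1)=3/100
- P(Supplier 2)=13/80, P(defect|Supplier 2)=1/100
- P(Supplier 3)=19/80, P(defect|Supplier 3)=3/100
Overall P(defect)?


P(B) = Σ P(B|Aᵢ)×P(Aᵢ)
  3/100×3/5 = 9/500
  1/100×13/80 = 13/8000
  3/100×19/80 = 57/8000
Sum = 107/4000

P(defect) = 107/4000 ≈ 2.67%


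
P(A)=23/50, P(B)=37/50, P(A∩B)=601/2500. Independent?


P(A)×P(B) = 851/2500
P(A∩B) = 601/2500
Not equal → NOT independent

No, not independent


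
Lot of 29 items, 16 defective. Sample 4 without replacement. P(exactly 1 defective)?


Hypergeometric: C(16,1)×C(13,3)/C(29,4)
= 16×286/23751 = 352/1827

P(X=1) = 352/1827 ≈ 19.27%


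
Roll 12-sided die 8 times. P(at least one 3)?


P(no 3)^8 = (11/12)^8 = 214358881/429981696
P(≥1) = 1 - 214358881/429981696 = 215622815/429981696

P = 215622815/429981696 ≈ 50.15%


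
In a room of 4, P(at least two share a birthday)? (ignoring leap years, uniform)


P(all different) = Π(365-i)/365 for i=0..3
= 0.983644
P(match) = 1 - 0.983644 = 0.016356

P ≈ 0.0164 ≈ 1.64%


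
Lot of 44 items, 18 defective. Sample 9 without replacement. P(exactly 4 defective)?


Hypergeometric: C(18,4)×C(26,5)/C(44,9)
= 3060×65780/708930508 = 351900/1239389

P(X=4) = 351900/1239389 ≈ 28.39%


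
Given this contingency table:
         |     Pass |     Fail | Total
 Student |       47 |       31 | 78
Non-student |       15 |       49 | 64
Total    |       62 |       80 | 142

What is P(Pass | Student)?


P(Pass | Student) = 47/(47+31) = 47/78

P(Pass|Student) = 47/78 ≈ 60.26%


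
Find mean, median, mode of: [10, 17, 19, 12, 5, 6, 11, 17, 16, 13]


Sorted: [5, 6, 10, 11, 12, 13, 16, 17, 17, 19]
Mean = 126/10 = 63/5
Median = 25/2
Freq: {10: 1, 17: 2, 19: 1, 12: 1, 5: 1, 6: 1, 11: 1, 16: 1, 13: 1}
Mode: [17]

Mean=63/5, Median=25/2, Mode=17


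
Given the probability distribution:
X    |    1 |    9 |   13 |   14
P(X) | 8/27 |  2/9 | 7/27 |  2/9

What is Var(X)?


E[X] = 79/9
E[X²] = 317/3
Var(X) = E[X²] - (E[X])² = 317/3 - 6241/81 = 2318/81

Var(X) = 2318/81 ≈ 28.6173


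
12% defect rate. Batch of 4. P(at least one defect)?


P(all good) = (22/25)^4 = 234256/390625
P(≥1 defect) = 156369/390625

P = 156369/390625 ≈ 40.03%


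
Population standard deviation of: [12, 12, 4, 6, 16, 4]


Mean = 54/6 = 9
  (12-9)²=9
  (12-9)²=9
  (4-9)²=25
  (6-9)²=9
  (16-9)²=49
  (4-9)²=25
Σ(x-μ)² = 126
σ² = 126/6 = 21

σ = √(21) ≈ 4.5826


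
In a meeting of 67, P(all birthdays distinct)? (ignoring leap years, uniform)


P(all different) = Π(365-i)/365 for i=0..66
= (365/365)×(364/365)×...×(299/365)
= 0.001560

P ≈ 0.0016 ≈ 0.16%


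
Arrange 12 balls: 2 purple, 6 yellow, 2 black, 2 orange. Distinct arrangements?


12!/(2!×6!×2!×2!) = 83160

83160


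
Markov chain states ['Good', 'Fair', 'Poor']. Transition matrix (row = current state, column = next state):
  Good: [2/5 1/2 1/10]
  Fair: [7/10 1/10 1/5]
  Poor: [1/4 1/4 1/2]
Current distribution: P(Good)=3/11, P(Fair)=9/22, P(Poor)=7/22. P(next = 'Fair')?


P(next=Fair) = Σᵢ P(now=i)×P(i→Fair)
= 3/11×1/2 + 9/22×1/10 + 7/22×1/4
= 3/22 + 9/220 + 7/88 = 113/440

P = 113/440 ≈ 0.2568


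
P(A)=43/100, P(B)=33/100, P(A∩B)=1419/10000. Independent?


P(A)×P(B) = 1419/10000
P(A∩B) = 1419/10000
Equal ✓ → Independent

Yes, independent


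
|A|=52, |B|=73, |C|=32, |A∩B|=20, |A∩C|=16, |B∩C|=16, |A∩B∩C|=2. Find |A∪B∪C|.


|A∪B∪C| = 52+73+32-20-16-16+2 = 107

|A∪B∪C| = 107


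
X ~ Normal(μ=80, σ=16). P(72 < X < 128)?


z₁=(72-80)/16=-0.5, z₂=(128-80)/16=3.0
P = Φ(3.0) - Φ(-0.5) = 0.998650 - 0.308538 = 0.690112 ≈ 0.6901

P(72 < X < 128) ≈ 0.6901


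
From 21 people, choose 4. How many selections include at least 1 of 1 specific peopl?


Complement: C(21,4) - C(20,4) = 5985 - 4845 = 1140

1140


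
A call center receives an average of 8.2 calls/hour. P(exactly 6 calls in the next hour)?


Poisson(λ=8.2): P(X=6) = e^(-λ)×λ^k/k!
= e^(-8.2) × 8.2^6 / 6!
≈ 0.00027465357 × 304006.671424 / 720 ≈ 0.115967

P(X=6) ≈ 0.115967 ≈ 11.60%


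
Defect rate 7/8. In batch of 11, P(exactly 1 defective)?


Binomial: P(X=1) = C(11,1)×p^1×(1-p)^10
= 11 × 7/8 × 1/1073741824 = 77/8589934592

P(X=1) = 77/8589934592 ≈ 0.00%


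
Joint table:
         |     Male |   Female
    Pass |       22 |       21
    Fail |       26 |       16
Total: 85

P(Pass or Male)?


P(Pass∨Male) = P(Pass) + P(Male) - P(Pass∧Male)
= (43 + 48 - 22)/85 = 69/85

P = 69/85 ≈ 81.18%


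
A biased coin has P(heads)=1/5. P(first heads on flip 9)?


Geometric: P(X=9) = (1-p)^(k-1)×p = (4/5)^8×1/5 = 65536/1953125

P(X=9) = 65536/1953125 ≈ 3.36%


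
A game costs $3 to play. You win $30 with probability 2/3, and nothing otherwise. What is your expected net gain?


E[gain] = (30-3)×2/3 + (-3)×1/3
= 18 - 1 = 17

Expected net gain = $17 ≈ $17.00


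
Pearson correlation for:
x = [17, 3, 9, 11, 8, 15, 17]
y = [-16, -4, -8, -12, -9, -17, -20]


n=7, Σx=80, Σy=-86, Σxy=-1155, Σx²=1078, Σy²=1250
r = (7×(-1155) - 80×(-86))/√((7×1078 - 80²)(7×1250 - (-86)²))
= -1205/√(1146×1354) = -1205/√1551684 ≈ -1205/1245.6661 ≈ -0.9674

r ≈ -0.9674


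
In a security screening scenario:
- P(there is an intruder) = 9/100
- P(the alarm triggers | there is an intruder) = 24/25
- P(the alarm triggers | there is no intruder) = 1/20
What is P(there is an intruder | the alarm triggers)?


Using Bayes' theorem:
P(A|B) = P(B|A)·P(A) / P(B)

P(the alarm triggers) = 24/25 × 9/100 + 1/20 × 91/100
= 54/625 + 91/2000 = 1319/10000

P(there is an intruder|the alarm triggers) = (54/625) / (1319/10000) = 864/1319

P(there is an intruder|the alarm triggers) = 864/1319 ≈ 65.50%
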